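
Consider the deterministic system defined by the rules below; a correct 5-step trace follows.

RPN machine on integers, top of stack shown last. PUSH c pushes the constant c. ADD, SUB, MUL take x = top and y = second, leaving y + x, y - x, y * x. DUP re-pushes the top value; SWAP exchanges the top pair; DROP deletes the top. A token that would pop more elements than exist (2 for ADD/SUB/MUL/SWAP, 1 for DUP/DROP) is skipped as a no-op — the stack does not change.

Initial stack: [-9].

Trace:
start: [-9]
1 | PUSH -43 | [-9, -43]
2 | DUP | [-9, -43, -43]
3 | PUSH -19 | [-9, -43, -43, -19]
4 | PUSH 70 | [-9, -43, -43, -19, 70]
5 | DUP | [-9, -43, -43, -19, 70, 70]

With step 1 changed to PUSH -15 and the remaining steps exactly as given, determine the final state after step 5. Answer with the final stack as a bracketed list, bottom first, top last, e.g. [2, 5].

[-9, -15, -15, -19, 70, 70]

(re-executing from step 1 with the substitution; state before step 1: [-9])
1 | PUSH -15 | [-9, -15]
2 | DUP | [-9, -15, -15]
3 | PUSH -19 | [-9, -15, -15, -19]
4 | PUSH 70 | [-9, -15, -15, -19, 70]
5 | DUP | [-9, -15, -15, -19, 70, 70]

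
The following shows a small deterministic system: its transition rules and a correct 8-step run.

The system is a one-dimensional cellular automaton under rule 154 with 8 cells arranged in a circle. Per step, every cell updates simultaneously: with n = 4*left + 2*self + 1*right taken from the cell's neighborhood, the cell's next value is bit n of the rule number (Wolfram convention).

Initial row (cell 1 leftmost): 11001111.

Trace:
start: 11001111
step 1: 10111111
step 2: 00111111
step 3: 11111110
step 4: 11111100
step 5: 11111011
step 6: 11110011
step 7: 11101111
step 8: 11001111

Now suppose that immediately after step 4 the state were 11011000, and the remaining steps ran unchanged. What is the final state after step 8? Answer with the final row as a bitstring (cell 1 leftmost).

10001101

state after step 4 := 11011000
step 5: 10010101
step 6: 01100001
step 7: 01010010
step 8: 10001101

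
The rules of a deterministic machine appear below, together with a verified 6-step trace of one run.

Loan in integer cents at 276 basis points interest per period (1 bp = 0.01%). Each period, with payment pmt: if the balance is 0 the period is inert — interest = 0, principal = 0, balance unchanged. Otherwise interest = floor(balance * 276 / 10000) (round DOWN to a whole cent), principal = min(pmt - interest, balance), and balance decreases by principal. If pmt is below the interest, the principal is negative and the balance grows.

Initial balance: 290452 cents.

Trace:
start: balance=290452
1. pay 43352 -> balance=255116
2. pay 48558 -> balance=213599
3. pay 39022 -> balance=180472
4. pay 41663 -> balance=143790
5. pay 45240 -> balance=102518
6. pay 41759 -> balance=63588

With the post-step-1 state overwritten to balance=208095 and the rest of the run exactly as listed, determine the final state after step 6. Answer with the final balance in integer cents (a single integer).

state after step 1 := balance=208095
2. pay 48558 -> balance=165280
3. pay 39022 -> balance=130819
4. pay 41663 -> balance=92766
5. pay 45240 -> balance=50086
6. pay 41759 -> balance=9709

9709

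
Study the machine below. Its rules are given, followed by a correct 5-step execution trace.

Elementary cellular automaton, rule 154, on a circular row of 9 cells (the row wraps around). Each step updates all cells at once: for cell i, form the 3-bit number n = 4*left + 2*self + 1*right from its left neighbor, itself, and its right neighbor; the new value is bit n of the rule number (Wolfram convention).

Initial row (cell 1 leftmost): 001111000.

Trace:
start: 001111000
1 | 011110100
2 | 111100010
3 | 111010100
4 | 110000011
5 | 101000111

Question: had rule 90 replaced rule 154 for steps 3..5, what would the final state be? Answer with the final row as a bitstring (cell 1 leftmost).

(re-executing steps 3..5 under rule 90; state before step 3: 111100010)
3 | 100110100
4 | 011110011
5 | 010011111

010011111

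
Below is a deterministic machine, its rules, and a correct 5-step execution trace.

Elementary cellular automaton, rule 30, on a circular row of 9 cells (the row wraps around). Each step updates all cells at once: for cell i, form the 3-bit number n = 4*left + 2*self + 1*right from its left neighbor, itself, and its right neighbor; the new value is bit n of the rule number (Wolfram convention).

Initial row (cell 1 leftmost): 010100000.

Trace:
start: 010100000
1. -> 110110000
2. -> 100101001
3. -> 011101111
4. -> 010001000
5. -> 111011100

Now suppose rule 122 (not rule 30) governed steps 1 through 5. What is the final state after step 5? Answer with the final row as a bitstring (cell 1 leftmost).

101011001

(re-executing steps 1..5 under rule 122; state before step 1: 010100000)
1. -> 101010000
2. -> 010101001
3. -> 101010110
4. -> 010101111
5. -> 101011001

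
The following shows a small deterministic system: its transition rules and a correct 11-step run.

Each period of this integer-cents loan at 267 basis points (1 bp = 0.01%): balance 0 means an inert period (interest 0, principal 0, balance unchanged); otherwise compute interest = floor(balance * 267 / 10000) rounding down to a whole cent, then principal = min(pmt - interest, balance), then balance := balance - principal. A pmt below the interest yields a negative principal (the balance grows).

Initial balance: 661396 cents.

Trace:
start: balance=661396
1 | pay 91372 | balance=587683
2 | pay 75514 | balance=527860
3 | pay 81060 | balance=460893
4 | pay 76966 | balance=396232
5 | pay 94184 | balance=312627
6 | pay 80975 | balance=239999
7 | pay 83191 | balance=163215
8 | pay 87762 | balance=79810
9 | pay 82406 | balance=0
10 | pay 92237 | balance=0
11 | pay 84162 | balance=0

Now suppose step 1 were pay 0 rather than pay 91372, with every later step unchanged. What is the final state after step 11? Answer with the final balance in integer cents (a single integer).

0

(re-executing from step 1 with the substitution; state before step 1: balance=661396)
1 | pay 0 | balance=679055
2 | pay 75514 | balance=621671
3 | pay 81060 | balance=557209
4 | pay 76966 | balance=495120
5 | pay 94184 | balance=414155
6 | pay 80975 | balance=344237
7 | pay 83191 | balance=270237
8 | pay 87762 | balance=189690
9 | pay 82406 | balance=112348
10 | pay 92237 | balance=23110
11 | pay 84162 | balance=0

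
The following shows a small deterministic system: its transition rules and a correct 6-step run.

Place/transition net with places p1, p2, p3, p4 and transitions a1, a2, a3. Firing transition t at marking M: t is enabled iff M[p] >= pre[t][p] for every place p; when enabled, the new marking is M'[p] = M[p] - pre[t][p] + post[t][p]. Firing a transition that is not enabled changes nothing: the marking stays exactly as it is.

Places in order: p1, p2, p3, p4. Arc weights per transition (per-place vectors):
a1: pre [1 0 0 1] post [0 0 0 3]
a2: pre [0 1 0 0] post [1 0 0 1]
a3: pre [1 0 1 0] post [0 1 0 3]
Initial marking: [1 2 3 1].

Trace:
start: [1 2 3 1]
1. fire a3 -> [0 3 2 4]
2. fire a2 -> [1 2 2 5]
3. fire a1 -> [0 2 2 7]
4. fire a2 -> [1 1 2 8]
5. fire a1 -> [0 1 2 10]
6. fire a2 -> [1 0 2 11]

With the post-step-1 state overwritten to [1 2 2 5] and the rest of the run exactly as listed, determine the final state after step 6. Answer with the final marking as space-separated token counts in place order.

1 0 2 11

state after step 1 := [1 2 2 5]
2. fire a2 -> [2 1 2 6]
3. fire a1 -> [1 1 2 8]
4. fire a2 -> [2 0 2 9]
5. fire a1 -> [1 0 2 11]
6. fire a2 -> [1 0 2 11]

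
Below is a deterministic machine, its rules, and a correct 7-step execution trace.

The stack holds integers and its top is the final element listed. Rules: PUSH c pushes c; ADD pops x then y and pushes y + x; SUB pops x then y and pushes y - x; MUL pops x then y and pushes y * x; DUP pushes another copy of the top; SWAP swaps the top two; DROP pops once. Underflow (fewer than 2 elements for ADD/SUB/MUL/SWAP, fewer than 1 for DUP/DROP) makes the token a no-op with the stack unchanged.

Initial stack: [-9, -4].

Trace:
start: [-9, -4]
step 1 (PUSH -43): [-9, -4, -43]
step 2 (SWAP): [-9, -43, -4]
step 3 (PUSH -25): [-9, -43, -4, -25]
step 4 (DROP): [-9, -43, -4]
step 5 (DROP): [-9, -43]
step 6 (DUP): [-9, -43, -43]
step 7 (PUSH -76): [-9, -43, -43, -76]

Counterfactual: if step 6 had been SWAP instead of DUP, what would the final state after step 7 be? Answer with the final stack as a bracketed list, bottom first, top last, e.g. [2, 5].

[-43, -9, -76]

(re-executing from step 6 with the substitution; state before step 6: [-9, -43])
step 6 (SWAP): [-43, -9]
step 7 (PUSH -76): [-43, -9, -76]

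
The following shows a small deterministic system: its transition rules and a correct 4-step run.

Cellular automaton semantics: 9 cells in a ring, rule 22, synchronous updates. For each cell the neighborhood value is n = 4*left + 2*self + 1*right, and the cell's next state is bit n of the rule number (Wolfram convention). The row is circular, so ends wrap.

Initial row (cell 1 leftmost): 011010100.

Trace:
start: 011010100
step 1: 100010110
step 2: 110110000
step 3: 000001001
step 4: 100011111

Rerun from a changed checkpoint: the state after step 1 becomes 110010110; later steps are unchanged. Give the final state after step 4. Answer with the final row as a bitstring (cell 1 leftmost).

state after step 1 := 110010110
step 2: 001110000
step 3: 010001000
step 4: 111011100

111011100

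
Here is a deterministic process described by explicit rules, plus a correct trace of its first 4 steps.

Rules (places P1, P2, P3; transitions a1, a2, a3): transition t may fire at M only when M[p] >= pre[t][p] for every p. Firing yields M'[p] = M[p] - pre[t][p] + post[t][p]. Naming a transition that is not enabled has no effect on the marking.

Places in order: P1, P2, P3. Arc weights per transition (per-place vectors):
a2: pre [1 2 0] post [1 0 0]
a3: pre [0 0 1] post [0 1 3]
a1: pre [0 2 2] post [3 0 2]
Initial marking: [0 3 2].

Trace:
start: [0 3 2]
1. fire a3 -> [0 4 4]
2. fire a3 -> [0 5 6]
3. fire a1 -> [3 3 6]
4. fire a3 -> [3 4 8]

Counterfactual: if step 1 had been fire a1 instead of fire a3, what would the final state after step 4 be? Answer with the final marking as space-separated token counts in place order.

(re-executing from step 1 with the substitution; state before step 1: [0 3 2])
1. fire a1 -> [3 1 2]
2. fire a3 -> [3 2 4]
3. fire a1 -> [6 0 4]
4. fire a3 -> [6 1 6]

6 1 6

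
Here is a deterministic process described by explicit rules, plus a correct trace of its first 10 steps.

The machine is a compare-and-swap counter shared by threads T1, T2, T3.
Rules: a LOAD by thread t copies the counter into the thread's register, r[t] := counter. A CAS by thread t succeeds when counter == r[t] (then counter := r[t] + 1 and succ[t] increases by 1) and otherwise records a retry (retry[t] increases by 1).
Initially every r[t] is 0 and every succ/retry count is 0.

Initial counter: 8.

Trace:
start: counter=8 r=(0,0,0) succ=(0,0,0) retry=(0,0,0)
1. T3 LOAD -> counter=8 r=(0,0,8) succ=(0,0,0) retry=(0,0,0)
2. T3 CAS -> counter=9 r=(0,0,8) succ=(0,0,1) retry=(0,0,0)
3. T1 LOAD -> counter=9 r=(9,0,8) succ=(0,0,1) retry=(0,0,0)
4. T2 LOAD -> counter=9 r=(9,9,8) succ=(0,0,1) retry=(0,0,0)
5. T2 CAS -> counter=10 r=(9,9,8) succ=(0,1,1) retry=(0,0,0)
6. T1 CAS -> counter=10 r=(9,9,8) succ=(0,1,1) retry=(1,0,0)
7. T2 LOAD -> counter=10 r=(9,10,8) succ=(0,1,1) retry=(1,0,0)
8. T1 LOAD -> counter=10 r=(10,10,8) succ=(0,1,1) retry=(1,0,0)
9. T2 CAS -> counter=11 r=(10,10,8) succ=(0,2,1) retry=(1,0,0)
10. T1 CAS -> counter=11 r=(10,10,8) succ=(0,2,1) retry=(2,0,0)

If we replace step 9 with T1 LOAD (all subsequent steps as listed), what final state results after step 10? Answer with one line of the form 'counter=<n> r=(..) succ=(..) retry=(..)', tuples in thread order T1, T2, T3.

(re-executing from step 9 with the substitution; state before step 9: counter=10 r=(10,10,8) succ=(0,1,1) retry=(1,0,0))
9. T1 LOAD -> counter=10 r=(10,10,8) succ=(0,1,1) retry=(1,0,0)
10. T1 CAS -> counter=11 r=(10,10,8) succ=(1,1,1) retry=(1,0,0)

counter=11 r=(10,10,8) succ=(1,1,1) retry=(1,0,0)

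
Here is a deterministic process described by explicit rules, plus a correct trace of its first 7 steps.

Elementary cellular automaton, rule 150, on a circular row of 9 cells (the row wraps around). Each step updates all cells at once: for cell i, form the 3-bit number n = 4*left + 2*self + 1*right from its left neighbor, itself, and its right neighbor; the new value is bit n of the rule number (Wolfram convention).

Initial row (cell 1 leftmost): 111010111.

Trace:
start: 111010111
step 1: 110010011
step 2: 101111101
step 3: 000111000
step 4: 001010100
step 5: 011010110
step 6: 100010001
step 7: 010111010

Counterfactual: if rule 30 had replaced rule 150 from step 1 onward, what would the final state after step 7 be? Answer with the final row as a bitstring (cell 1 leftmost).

(re-executing steps 1..7 under rule 30; state before step 1: 111010111)
step 1: 000010100
step 2: 000110110
step 3: 001100101
step 4: 111011101
step 5: 000010001
step 6: 100111011
step 7: 011100010

011100010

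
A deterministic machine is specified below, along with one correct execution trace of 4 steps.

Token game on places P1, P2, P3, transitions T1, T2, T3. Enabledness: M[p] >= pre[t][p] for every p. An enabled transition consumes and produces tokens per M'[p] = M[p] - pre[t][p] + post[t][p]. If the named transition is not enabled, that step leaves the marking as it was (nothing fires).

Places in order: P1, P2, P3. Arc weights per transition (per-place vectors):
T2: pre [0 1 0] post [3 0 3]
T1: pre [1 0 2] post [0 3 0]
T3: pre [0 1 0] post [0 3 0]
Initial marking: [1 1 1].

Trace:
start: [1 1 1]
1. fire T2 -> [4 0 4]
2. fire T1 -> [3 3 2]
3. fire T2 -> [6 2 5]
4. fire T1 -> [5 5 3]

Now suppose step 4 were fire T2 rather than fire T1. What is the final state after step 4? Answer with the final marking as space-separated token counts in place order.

9 1 8

(re-executing from step 4 with the substitution; state before step 4: [6 2 5])
4. fire T2 -> [9 1 8]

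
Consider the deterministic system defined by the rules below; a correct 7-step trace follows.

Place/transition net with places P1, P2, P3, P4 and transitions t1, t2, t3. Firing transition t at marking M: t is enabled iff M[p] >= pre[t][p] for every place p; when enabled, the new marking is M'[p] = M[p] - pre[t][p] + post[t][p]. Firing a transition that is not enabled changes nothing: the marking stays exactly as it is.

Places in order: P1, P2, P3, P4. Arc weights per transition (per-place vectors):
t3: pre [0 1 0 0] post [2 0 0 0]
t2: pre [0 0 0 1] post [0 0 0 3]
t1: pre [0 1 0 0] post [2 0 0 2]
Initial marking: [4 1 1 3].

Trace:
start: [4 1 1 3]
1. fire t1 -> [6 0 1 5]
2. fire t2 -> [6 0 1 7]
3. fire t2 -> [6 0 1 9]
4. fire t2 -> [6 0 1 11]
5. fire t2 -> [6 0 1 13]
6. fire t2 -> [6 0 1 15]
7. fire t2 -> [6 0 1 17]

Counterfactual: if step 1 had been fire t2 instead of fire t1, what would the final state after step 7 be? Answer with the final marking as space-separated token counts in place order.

4 1 1 17

(re-executing from step 1 with the substitution; state before step 1: [4 1 1 3])
1. fire t2 -> [4 1 1 5]
2. fire t2 -> [4 1 1 7]
3. fire t2 -> [4 1 1 9]
4. fire t2 -> [4 1 1 11]
5. fire t2 -> [4 1 1 13]
6. fire t2 -> [4 1 1 15]
7. fire t2 -> [4 1 1 17]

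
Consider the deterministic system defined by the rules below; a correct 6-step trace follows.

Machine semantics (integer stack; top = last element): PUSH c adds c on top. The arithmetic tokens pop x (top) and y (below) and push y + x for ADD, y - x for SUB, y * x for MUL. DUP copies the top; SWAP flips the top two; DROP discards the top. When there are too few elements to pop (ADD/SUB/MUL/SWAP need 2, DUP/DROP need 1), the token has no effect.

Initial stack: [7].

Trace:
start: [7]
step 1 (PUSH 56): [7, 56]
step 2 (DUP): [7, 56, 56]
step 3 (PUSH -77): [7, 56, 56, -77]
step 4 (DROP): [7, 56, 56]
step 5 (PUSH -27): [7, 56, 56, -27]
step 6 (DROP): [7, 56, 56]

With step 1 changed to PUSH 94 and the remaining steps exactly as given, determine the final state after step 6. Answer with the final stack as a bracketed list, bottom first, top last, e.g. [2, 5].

[7, 94, 94]

(re-executing from step 1 with the substitution; state before step 1: [7])
step 1 (PUSH 94): [7, 94]
step 2 (DUP): [7, 94, 94]
step 3 (PUSH -77): [7, 94, 94, -77]
step 4 (DROP): [7, 94, 94]
step 5 (PUSH -27): [7, 94, 94, -27]
step 6 (DROP): [7, 94, 94]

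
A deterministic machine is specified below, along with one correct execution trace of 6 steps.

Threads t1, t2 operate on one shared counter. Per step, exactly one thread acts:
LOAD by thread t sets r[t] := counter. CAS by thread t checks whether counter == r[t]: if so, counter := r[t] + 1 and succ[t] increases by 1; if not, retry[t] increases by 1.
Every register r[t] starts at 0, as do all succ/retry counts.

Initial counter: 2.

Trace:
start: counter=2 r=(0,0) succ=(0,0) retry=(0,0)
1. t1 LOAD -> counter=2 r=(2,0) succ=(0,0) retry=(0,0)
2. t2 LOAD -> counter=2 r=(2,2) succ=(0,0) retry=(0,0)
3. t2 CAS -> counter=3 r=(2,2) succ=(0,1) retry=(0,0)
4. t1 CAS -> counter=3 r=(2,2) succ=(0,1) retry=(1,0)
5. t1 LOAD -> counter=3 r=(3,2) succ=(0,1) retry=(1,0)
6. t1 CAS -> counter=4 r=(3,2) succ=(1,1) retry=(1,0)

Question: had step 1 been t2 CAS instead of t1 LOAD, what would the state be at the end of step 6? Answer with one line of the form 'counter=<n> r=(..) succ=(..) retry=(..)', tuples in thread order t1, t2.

counter=4 r=(3,2) succ=(1,1) retry=(1,1)

(re-executing from step 1 with the substitution; state before step 1: counter=2 r=(0,0) succ=(0,0) retry=(0,0))
1. t2 CAS -> counter=2 r=(0,0) succ=(0,0) retry=(0,1)
2. t2 LOAD -> counter=2 r=(0,2) succ=(0,0) retry=(0,1)
3. t2 CAS -> counter=3 r=(0,2) succ=(0,1) retry=(0,1)
4. t1 CAS -> counter=3 r=(0,2) succ=(0,1) retry=(1,1)
5. t1 LOAD -> counter=3 r=(3,2) succ=(0,1) retry=(1,1)
6. t1 CAS -> counter=4 r=(3,2) succ=(1,1) retry=(1,1)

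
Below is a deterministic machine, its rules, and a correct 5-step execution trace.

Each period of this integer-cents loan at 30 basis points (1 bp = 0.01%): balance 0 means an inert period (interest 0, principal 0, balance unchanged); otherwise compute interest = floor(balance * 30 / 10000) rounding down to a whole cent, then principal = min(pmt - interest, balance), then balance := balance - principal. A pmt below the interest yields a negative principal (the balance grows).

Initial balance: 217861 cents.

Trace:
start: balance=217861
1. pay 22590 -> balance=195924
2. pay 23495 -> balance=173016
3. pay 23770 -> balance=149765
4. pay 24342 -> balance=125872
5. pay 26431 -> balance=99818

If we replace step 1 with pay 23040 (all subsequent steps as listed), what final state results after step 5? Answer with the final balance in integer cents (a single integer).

(re-executing from step 1 with the substitution; state before step 1: balance=217861)
1. pay 23040 -> balance=195474
2. pay 23495 -> balance=172565
3. pay 23770 -> balance=149312
4. pay 24342 -> balance=125417
5. pay 26431 -> balance=99362

99362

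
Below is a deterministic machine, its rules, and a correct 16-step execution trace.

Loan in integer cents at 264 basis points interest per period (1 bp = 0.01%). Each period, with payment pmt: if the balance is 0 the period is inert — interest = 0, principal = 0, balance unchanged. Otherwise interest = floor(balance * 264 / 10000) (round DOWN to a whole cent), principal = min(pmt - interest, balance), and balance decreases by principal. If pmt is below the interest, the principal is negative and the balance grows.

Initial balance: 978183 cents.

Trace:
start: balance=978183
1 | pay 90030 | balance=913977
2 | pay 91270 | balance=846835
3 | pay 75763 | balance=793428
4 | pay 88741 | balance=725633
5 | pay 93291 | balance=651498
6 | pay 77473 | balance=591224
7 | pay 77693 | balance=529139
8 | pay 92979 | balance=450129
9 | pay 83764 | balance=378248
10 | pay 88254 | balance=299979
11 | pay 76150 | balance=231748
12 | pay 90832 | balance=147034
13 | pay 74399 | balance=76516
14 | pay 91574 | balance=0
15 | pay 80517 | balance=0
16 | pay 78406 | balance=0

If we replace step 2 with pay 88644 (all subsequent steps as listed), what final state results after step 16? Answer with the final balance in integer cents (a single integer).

0

(re-executing from step 2 with the substitution; state before step 2: balance=913977)
2 | pay 88644 | balance=849461
3 | pay 75763 | balance=796123
4 | pay 88741 | balance=728399
5 | pay 93291 | balance=654337
6 | pay 77473 | balance=594138
7 | pay 77693 | balance=532130
8 | pay 92979 | balance=453199
9 | pay 83764 | balance=381399
10 | pay 88254 | balance=303213
11 | pay 76150 | balance=235067
12 | pay 90832 | balance=150440
13 | pay 74399 | balance=80012
14 | pay 91574 | balance=0
15 | pay 80517 | balance=0
16 | pay 78406 | balance=0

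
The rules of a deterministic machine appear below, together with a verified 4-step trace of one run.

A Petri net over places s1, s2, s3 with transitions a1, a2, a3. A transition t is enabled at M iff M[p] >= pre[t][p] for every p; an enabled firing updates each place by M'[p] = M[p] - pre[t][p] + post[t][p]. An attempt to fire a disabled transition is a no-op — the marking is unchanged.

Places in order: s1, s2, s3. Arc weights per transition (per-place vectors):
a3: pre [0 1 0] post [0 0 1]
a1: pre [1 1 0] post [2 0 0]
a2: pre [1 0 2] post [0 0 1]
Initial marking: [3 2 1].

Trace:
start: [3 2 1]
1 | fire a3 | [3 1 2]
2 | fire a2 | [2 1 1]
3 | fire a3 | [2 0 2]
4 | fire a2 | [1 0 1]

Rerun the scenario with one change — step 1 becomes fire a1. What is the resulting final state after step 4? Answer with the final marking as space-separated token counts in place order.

3 0 1

(re-executing from step 1 with the substitution; state before step 1: [3 2 1])
1 | fire a1 | [4 1 1]
2 | fire a2 | [4 1 1]
3 | fire a3 | [4 0 2]
4 | fire a2 | [3 0 1]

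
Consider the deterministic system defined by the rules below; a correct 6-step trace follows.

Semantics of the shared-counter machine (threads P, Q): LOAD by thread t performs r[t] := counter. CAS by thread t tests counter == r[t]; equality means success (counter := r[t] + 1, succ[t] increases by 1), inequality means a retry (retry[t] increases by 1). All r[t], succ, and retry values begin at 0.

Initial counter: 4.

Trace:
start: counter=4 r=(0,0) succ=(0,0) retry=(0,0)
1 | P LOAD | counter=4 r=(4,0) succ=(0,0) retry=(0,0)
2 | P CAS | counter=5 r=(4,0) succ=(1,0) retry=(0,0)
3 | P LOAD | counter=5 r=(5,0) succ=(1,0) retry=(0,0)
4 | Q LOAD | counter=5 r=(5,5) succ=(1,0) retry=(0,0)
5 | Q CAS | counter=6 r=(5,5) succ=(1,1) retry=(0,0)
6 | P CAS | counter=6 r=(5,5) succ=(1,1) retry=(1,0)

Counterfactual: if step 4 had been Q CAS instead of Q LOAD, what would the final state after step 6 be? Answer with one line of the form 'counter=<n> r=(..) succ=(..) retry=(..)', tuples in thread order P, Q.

(re-executing from step 4 with the substitution; state before step 4: counter=5 r=(5,0) succ=(1,0) retry=(0,0))
4 | Q CAS | counter=5 r=(5,0) succ=(1,0) retry=(0,1)
5 | Q CAS | counter=5 r=(5,0) succ=(1,0) retry=(0,2)
6 | P CAS | counter=6 r=(5,0) succ=(2,0) retry=(0,2)

counter=6 r=(5,0) succ=(2,0) retry=(0,2)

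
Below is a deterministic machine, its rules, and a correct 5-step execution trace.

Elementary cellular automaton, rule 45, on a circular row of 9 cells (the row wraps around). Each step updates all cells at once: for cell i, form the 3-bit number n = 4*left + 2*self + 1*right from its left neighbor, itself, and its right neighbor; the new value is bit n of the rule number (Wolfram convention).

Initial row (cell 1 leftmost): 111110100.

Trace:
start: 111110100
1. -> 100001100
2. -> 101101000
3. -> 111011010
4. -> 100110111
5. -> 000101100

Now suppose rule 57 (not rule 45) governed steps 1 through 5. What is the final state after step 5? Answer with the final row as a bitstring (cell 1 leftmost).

010100101

(re-executing steps 1..5 under rule 57; state before step 1: 111110100)
1. -> 100001010
2. -> 011100101
3. -> 110010010
4. -> 101001001
5. -> 010100101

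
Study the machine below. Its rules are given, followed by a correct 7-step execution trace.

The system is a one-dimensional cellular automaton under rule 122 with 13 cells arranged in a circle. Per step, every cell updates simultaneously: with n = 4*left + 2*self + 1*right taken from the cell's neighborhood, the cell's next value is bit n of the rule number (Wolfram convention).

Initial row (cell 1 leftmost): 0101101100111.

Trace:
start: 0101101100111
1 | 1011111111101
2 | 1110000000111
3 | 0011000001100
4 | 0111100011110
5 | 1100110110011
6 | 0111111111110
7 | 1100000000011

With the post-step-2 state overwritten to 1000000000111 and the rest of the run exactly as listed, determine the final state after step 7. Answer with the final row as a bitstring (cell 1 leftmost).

1100111001100

state after step 2 := 1000000000111
3 | 1100000001100
4 | 1110000011111
5 | 0011000110000
6 | 0111101111000
7 | 1100111001100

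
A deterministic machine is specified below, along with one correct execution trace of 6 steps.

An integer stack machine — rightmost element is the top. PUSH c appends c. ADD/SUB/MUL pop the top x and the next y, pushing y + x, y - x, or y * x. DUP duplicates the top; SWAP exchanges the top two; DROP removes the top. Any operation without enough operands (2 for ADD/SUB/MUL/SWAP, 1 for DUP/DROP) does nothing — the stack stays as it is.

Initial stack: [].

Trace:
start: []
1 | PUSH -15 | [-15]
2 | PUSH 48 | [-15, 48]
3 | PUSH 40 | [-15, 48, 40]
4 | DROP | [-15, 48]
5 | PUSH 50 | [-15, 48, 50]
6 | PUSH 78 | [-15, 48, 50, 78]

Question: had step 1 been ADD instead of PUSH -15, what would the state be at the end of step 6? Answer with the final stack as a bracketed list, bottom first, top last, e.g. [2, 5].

[48, 50, 78]

(re-executing from step 1 with the substitution; state before step 1: [])
1 | ADD | []
2 | PUSH 48 | [48]
3 | PUSH 40 | [48, 40]
4 | DROP | [48]
5 | PUSH 50 | [48, 50]
6 | PUSH 78 | [48, 50, 78]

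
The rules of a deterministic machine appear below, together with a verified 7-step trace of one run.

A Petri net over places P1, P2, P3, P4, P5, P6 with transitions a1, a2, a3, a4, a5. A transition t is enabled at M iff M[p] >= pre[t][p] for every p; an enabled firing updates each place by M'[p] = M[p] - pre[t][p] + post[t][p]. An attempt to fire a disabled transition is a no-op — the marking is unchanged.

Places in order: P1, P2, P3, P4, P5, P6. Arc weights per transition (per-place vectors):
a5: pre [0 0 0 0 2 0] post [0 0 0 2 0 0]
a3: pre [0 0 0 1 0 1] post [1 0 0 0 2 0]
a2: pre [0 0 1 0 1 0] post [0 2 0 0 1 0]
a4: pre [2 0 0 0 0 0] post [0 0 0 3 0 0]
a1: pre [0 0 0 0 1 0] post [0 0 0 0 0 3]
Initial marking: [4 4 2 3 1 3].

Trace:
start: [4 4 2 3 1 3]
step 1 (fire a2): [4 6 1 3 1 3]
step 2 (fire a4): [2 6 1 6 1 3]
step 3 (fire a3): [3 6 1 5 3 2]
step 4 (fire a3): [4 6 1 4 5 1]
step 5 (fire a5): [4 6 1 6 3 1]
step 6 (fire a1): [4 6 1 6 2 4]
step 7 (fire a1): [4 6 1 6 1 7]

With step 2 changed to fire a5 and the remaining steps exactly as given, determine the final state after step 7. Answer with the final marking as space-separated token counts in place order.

(re-executing from step 2 with the substitution; state before step 2: [4 6 1 3 1 3])
step 2 (fire a5): [4 6 1 3 1 3]
step 3 (fire a3): [5 6 1 2 3 2]
step 4 (fire a3): [6 6 1 1 5 1]
step 5 (fire a5): [6 6 1 3 3 1]
step 6 (fire a1): [6 6 1 3 2 4]
step 7 (fire a1): [6 6 1 3 1 7]

6 6 1 3 1 7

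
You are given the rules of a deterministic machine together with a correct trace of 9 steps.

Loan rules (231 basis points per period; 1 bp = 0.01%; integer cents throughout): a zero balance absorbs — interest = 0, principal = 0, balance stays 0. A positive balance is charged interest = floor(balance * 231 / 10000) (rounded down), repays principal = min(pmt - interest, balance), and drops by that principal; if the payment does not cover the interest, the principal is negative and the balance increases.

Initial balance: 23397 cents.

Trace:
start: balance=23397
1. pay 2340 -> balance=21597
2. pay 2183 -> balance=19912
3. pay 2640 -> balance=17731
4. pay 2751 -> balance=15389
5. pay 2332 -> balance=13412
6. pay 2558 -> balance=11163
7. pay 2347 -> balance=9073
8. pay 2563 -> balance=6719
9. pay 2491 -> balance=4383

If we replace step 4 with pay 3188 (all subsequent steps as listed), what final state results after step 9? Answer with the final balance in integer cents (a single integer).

(re-executing from step 4 with the substitution; state before step 4: balance=17731)
4. pay 3188 -> balance=14952
5. pay 2332 -> balance=12965
6. pay 2558 -> balance=10706
7. pay 2347 -> balance=8606
8. pay 2563 -> balance=6241
9. pay 2491 -> balance=3894

3894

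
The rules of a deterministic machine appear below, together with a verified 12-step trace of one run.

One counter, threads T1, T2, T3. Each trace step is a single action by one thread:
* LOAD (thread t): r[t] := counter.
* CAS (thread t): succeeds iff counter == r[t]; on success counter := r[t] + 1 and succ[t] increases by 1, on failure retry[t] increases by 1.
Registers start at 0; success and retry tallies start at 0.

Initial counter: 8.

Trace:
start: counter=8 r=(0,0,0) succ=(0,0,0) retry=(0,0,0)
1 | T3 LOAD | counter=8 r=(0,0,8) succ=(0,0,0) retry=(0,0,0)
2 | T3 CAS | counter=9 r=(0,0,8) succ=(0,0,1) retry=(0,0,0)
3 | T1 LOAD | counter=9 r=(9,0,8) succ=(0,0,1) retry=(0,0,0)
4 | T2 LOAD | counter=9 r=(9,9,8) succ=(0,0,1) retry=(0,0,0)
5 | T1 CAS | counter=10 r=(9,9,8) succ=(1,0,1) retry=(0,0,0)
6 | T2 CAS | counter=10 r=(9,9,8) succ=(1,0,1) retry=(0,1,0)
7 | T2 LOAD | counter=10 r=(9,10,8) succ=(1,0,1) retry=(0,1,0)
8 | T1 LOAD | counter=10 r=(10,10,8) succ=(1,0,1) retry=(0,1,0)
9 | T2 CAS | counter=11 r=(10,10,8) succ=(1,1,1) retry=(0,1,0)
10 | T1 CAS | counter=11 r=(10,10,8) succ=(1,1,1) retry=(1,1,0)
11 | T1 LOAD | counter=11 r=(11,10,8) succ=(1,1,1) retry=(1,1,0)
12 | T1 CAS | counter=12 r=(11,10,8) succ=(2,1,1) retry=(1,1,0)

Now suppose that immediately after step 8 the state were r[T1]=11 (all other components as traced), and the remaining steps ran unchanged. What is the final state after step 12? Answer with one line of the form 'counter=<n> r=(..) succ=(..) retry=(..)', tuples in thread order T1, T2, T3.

counter=13 r=(12,10,8) succ=(3,1,1) retry=(0,1,0)

state after step 8 := counter=10 r=(11,10,8) succ=(1,0,1) retry=(0,1,0)
9 | T2 CAS | counter=11 r=(11,10,8) succ=(1,1,1) retry=(0,1,0)
10 | T1 CAS | counter=12 r=(11,10,8) succ=(2,1,1) retry=(0,1,0)
11 | T1 LOAD | counter=12 r=(12,10,8) succ=(2,1,1) retry=(0,1,0)
12 | T1 CAS | counter=13 r=(12,10,8) succ=(3,1,1) retry=(0,1,0)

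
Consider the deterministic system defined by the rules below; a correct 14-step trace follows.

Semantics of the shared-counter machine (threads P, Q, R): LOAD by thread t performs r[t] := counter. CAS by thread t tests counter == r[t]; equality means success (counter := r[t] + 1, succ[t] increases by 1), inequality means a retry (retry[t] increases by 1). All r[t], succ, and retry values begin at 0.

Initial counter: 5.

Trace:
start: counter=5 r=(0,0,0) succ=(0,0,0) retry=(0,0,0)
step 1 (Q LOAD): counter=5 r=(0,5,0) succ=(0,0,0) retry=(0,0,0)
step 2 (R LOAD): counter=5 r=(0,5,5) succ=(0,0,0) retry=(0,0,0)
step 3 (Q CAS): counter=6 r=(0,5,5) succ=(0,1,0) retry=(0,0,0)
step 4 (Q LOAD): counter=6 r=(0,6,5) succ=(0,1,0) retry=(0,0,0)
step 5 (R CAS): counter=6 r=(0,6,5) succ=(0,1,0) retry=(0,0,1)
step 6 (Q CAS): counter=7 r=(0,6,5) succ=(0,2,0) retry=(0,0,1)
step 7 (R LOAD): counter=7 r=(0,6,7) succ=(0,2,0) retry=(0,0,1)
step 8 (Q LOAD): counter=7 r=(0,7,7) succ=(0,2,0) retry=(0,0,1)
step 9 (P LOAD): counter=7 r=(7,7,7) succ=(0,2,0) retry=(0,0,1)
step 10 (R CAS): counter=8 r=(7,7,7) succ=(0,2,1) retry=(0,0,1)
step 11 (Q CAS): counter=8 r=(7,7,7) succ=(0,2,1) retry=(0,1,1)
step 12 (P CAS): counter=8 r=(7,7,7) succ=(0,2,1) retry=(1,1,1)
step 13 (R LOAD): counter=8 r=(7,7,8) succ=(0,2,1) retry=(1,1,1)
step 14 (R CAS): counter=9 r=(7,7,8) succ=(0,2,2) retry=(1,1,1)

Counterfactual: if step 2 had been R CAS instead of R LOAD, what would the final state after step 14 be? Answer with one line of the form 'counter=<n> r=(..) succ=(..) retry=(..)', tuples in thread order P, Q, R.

counter=9 r=(7,7,8) succ=(0,2,2) retry=(1,1,2)

(re-executing from step 2 with the substitution; state before step 2: counter=5 r=(0,5,0) succ=(0,0,0) retry=(0,0,0))
step 2 (R CAS): counter=5 r=(0,5,0) succ=(0,0,0) retry=(0,0,1)
step 3 (Q CAS): counter=6 r=(0,5,0) succ=(0,1,0) retry=(0,0,1)
step 4 (Q LOAD): counter=6 r=(0,6,0) succ=(0,1,0) retry=(0,0,1)
step 5 (R CAS): counter=6 r=(0,6,0) succ=(0,1,0) retry=(0,0,2)
step 6 (Q CAS): counter=7 r=(0,6,0) succ=(0,2,0) retry=(0,0,2)
step 7 (R LOAD): counter=7 r=(0,6,7) succ=(0,2,0) retry=(0,0,2)
step 8 (Q LOAD): counter=7 r=(0,7,7) succ=(0,2,0) retry=(0,0,2)
step 9 (P LOAD): counter=7 r=(7,7,7) succ=(0,2,0) retry=(0,0,2)
step 10 (R CAS): counter=8 r=(7,7,7) succ=(0,2,1) retry=(0,0,2)
step 11 (Q CAS): counter=8 r=(7,7,7) succ=(0,2,1) retry=(0,1,2)
step 12 (P CAS): counter=8 r=(7,7,7) succ=(0,2,1) retry=(1,1,2)
step 13 (R LOAD): counter=8 r=(7,7,8) succ=(0,2,1) retry=(1,1,2)
step 14 (R CAS): counter=9 r=(7,7,8) succ=(0,2,2) retry=(1,1,2)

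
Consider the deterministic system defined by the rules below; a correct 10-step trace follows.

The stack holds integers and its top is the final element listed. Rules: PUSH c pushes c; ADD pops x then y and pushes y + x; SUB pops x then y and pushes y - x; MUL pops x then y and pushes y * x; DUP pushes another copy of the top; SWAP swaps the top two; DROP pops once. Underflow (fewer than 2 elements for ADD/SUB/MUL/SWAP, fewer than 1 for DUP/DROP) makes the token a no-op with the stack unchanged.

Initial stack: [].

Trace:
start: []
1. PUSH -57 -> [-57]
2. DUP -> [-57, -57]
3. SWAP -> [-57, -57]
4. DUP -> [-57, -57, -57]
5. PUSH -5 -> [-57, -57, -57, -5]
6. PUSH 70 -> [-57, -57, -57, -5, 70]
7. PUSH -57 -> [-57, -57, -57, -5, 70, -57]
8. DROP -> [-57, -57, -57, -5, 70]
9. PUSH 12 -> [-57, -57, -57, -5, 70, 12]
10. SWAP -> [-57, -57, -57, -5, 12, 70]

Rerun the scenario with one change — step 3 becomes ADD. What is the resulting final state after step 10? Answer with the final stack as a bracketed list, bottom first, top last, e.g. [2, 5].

[-114, -114, -5, 12, 70]

(re-executing from step 3 with the substitution; state before step 3: [-57, -57])
3. ADD -> [-114]
4. DUP -> [-114, -114]
5. PUSH -5 -> [-114, -114, -5]
6. PUSH 70 -> [-114, -114, -5, 70]
7. PUSH -57 -> [-114, -114, -5, 70, -57]
8. DROP -> [-114, -114, -5, 70]
9. PUSH 12 -> [-114, -114, -5, 70, 12]
10. SWAP -> [-114, -114, -5, 12, 70]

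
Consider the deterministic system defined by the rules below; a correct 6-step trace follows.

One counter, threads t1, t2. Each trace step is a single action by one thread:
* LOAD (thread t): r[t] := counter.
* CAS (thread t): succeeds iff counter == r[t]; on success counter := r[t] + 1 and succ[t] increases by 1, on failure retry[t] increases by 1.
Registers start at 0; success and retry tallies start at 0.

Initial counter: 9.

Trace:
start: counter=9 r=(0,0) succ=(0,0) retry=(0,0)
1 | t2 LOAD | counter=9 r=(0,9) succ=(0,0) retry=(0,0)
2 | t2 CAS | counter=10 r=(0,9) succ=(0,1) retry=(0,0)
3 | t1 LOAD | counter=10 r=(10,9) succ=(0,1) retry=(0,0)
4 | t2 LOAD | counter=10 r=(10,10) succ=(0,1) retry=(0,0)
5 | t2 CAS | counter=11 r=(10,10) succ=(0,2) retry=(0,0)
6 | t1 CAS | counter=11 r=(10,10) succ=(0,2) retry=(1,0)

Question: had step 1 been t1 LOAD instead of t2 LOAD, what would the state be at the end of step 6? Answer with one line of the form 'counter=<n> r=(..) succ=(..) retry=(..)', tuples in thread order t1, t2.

counter=10 r=(9,9) succ=(0,1) retry=(1,1)

(re-executing from step 1 with the substitution; state before step 1: counter=9 r=(0,0) succ=(0,0) retry=(0,0))
1 | t1 LOAD | counter=9 r=(9,0) succ=(0,0) retry=(0,0)
2 | t2 CAS | counter=9 r=(9,0) succ=(0,0) retry=(0,1)
3 | t1 LOAD | counter=9 r=(9,0) succ=(0,0) retry=(0,1)
4 | t2 LOAD | counter=9 r=(9,9) succ=(0,0) retry=(0,1)
5 | t2 CAS | counter=10 r=(9,9) succ=(0,1) retry=(0,1)
6 | t1 CAS | counter=10 r=(9,9) succ=(0,1) retry=(1,1)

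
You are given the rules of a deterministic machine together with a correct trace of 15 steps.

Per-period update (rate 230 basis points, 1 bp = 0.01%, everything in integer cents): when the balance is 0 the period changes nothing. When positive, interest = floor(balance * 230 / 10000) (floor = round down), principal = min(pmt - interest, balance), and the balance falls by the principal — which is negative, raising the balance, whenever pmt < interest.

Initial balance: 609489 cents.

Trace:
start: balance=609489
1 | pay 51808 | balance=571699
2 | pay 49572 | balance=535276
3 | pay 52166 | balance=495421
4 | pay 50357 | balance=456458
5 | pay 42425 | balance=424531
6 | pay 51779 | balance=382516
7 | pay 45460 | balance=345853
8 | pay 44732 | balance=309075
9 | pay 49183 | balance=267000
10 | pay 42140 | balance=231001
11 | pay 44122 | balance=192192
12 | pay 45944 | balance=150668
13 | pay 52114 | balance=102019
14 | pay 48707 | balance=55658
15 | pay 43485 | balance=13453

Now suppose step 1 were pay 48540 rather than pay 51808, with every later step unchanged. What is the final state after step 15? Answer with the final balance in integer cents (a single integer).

17946

(re-executing from step 1 with the substitution; state before step 1: balance=609489)
1 | pay 48540 | balance=574967
2 | pay 49572 | balance=538619
3 | pay 52166 | balance=498841
4 | pay 50357 | balance=459957
5 | pay 42425 | balance=428111
6 | pay 51779 | balance=386178
7 | pay 45460 | balance=349600
8 | pay 44732 | balance=312908
9 | pay 49183 | balance=270921
10 | pay 42140 | balance=235012
11 | pay 44122 | balance=196295
12 | pay 45944 | balance=154865
13 | pay 52114 | balance=106312
14 | pay 48707 | balance=60050
15 | pay 43485 | balance=17946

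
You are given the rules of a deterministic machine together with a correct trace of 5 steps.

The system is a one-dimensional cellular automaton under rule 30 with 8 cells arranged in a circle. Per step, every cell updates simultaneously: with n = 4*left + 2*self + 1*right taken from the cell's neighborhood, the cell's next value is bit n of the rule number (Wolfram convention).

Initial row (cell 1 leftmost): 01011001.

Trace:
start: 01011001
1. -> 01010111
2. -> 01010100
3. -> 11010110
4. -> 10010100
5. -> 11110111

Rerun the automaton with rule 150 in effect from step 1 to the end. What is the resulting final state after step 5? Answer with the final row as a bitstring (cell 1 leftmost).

(re-executing steps 1..5 under rule 150; state before step 1: 01011001)
1. -> 01000111
2. -> 01101010
3. -> 10001011
4. -> 01011001
5. -> 01000111

01000111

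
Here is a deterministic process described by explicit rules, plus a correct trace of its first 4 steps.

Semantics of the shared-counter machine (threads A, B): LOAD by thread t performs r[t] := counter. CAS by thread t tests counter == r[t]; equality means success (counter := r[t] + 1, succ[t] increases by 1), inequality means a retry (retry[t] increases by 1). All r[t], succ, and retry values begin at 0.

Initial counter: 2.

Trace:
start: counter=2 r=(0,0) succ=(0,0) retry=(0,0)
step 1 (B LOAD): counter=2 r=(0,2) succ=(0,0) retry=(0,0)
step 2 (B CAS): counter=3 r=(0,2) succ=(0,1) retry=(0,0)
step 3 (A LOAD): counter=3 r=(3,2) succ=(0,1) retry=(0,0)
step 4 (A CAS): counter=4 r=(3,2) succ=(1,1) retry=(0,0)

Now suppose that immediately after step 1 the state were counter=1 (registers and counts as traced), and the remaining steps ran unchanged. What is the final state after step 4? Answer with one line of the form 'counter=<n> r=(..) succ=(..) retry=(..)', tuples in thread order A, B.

state after step 1 := counter=1 r=(0,2) succ=(0,0) retry=(0,0)
step 2 (B CAS): counter=1 r=(0,2) succ=(0,0) retry=(0,1)
step 3 (A LOAD): counter=1 r=(1,2) succ=(0,0) retry=(0,1)
step 4 (A CAS): counter=2 r=(1,2) succ=(1,0) retry=(0,1)

counter=2 r=(1,2) succ=(1,0) retry=(0,1)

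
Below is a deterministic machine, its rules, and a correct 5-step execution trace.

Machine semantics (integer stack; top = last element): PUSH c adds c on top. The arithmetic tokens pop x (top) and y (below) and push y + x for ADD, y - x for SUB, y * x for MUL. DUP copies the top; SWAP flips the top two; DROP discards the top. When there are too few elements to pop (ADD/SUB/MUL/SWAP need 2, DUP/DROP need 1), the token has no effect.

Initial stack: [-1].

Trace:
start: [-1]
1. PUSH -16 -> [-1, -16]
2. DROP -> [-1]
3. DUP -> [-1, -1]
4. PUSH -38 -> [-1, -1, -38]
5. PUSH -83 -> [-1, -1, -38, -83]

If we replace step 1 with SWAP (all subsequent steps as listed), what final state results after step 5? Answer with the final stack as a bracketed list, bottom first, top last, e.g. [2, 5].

(re-executing from step 1 with the substitution; state before step 1: [-1])
1. SWAP -> [-1]
2. DROP -> []
3. DUP -> []
4. PUSH -38 -> [-38]
5. PUSH -83 -> [-38, -83]

[-38, -83]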